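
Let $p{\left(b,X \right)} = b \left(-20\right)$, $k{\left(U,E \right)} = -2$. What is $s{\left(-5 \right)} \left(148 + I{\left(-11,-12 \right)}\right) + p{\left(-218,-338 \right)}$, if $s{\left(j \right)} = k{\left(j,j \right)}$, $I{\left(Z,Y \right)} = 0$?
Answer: $4064$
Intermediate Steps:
$p{\left(b,X \right)} = - 20 b$
$s{\left(j \right)} = -2$
$s{\left(-5 \right)} \left(148 + I{\left(-11,-12 \right)}\right) + p{\left(-218,-338 \right)} = - 2 \left(148 + 0\right) - -4360 = \left(-2\right) 148 + 4360 = -296 + 4360 = 4064$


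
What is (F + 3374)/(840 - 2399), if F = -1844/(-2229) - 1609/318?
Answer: -265396151/122783722 ≈ -2.1615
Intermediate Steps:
F = -333341/78758 (F = -1844*(-1/2229) - 1609*1/318 = 1844/2229 - 1609/318 = -333341/78758 ≈ -4.2325)
(F + 3374)/(840 - 2399) = (-333341/78758 + 3374)/(840 - 2399) = (265396151/78758)/(-1559) = (265396151/78758)*(-1/1559) = -265396151/122783722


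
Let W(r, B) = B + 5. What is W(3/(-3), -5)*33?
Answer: 0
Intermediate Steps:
W(r, B) = 5 + B
W(3/(-3), -5)*33 = (5 - 5)*33 = 0*33 = 0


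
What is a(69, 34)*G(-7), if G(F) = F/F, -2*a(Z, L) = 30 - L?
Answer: 2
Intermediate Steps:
a(Z, L) = -15 + L/2 (a(Z, L) = -(30 - L)/2 = -15 + L/2)
G(F) = 1
a(69, 34)*G(-7) = (-15 + (1/2)*34)*1 = (-15 + 17)*1 = 2*1 = 2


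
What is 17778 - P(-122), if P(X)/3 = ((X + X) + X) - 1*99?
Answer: 19173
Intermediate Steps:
P(X) = -297 + 9*X (P(X) = 3*(((X + X) + X) - 1*99) = 3*((2*X + X) - 99) = 3*(3*X - 99) = 3*(-99 + 3*X) = -297 + 9*X)
17778 - P(-122) = 17778 - (-297 + 9*(-122)) = 17778 - (-297 - 1098) = 17778 - 1*(-1395) = 17778 + 1395 = 19173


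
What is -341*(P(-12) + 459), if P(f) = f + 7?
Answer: -154814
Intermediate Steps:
P(f) = 7 + f
-341*(P(-12) + 459) = -341*((7 - 12) + 459) = -341*(-5 + 459) = -341*454 = -154814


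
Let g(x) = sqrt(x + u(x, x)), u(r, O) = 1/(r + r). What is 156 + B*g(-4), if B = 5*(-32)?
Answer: 156 - 40*I*sqrt(66) ≈ 156.0 - 324.96*I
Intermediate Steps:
u(r, O) = 1/(2*r)
g(x) = sqrt(x + 1/(2*x))
B = -160
156 + B*g(-4) = 156 - 80*sqrt(2/(-4) + 4*(-4)) = 156 - 80*sqrt(2*(-1/4) - 16) = 156 - 80*sqrt(-1/2 - 16) = 156 - 80*sqrt(-33/2) = 156 - 80*I*sqrt(66)/2 = 156 - 40*I*sqrt(66)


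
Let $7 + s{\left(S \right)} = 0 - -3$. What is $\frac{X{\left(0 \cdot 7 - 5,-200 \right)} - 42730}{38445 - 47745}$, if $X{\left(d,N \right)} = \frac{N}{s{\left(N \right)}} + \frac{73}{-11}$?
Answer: $\frac{469553}{102300} \approx 4.59$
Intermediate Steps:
$s{\left(S \right)} = -4$ ($s{\left(S \right)} = -7 + \left(0 - -3\right) = -7 + \left(0 + 3\right) = -7 + 3 = -4$)
$X{\left(d,N \right)} = - \frac{73}{11} - \frac{N}{4}$ ($X{\left(d,N \right)} = \frac{N}{-4} + \frac{73}{-11} = N \left(- \frac{1}{4}\right) + 73 \left(- \frac{1}{11}\right) = - \frac{N}{4} - \frac{73}{11} = - \frac{73}{11} - \frac{N}{4}$)
$\frac{X{\left(0 \cdot 7 - 5,-200 \right)} - 42730}{38445 - 47745} = \frac{\left(- \frac{73}{11} - -50\right) - 42730}{38445 - 47745} = \frac{\left(- \frac{73}{11} + 50\right) - 42730}{-9300} = \left(\frac{477}{11} - 42730\right) \left(- \frac{1}{9300}\right) = \left(- \frac{469553}{11}\right) \left(- \frac{1}{9300}\right) = \frac{469553}{102300}$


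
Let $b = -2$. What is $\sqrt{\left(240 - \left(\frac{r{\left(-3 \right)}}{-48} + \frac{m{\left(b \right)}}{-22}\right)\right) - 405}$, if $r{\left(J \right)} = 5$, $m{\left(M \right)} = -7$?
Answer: $\frac{i \sqrt{2878689}}{132} \approx 12.854 i$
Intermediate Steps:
$\sqrt{\left(240 - \left(\frac{r{\left(-3 \right)}}{-48} + \frac{m{\left(b \right)}}{-22}\right)\right) - 405} = \sqrt{\left(240 - \left(\frac{5}{-48} - \frac{7}{-22}\right)\right) - 405} = \sqrt{\left(240 - \left(5 \left(- \frac{1}{48}\right) - - \frac{7}{22}\right)\right) - 405} = \sqrt{\left(240 - \left(- \frac{5}{48} + \frac{7}{22}\right)\right) - 405} = \sqrt{\left(240 - \frac{113}{528}\right) - 405} = \sqrt{\frac{126607}{528} - 405} = \sqrt{- \frac{87233}{528}} = \frac{i \sqrt{2878689}}{132}$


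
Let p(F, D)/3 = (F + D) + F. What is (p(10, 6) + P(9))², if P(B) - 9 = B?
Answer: 9216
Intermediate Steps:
p(F, D) = 3*D + 6*F (p(F, D) = 3*((F + D) + F) = 3*((D + F) + F) = 3*(D + 2*F) = 3*D + 6*F)
P(B) = 9 + B
(p(10, 6) + P(9))² = ((3*6 + 6*10) + (9 + 9))² = ((18 + 60) + 18)² = (78 + 18)² = 96² = 9216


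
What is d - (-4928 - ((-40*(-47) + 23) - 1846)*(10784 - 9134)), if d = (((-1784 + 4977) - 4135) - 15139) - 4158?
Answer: 78739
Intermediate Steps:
d = -20239 (d = ((3193 - 4135) - 15139) - 4158 = (-942 - 15139) - 4158 = -16081 - 4158 = -20239)
d - (-4928 - ((-40*(-47) + 23) - 1846)*(10784 - 9134)) = -20239 - (-4928 - ((-40*(-47) + 23) - 1846)*(10784 - 9134)) = -20239 - (-4928 - ((1880 + 23) - 1846)*1650) = -20239 - (-4928 - (1903 - 1846)*1650) = -20239 - (-4928 - 57*1650) = -20239 - (-4928 - 1*94050) = -20239 - (-4928 - 94050) = -20239 - 1*(-98978) = -20239 + 98978 = 78739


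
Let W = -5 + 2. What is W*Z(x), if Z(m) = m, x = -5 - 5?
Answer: 30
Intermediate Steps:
x = -10
W = -3
W*Z(x) = -3*(-10) = 30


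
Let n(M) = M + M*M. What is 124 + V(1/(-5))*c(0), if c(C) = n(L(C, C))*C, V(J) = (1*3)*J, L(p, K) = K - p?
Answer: 124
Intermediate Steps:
V(J) = 3*J
n(M) = M + M²
c(C) = 0 (c(C) = ((C - C)*(1 + (C - C)))*C = (0*(1 + 0))*C = (0*1)*C = 0*C = 0)
124 + V(1/(-5))*c(0) = 124 + (3/(-5))*0 = 124 + (3*(-⅕))*0 = 124 - ⅗*0 = 124 + 0 = 124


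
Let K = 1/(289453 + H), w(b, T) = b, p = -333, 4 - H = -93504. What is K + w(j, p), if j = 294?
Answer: 112590535/382961 ≈ 294.00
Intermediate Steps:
H = 93508 (H = 4 - 1*(-93504) = 4 + 93504 = 93508)
K = 1/382961 (K = 1/(289453 + 93508) = 1/382961 ≈ 2.6112e-6)
K + w(j, p) = 1/382961 + 294 = 112590535/382961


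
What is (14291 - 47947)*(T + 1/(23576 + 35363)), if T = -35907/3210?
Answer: 11871141307788/31532365 ≈ 3.7648e+5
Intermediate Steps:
T = -11969/1070 (T = -35907*1/3210 = -11969/1070 ≈ -11.186)
(14291 - 47947)*(T + 1/(23576 + 35363)) = (14291 - 47947)*(-11969/1070 + 1/(23576 + 35363)) = -33656*(-11969/1070 + 1/58939) = -33656*(-705439821/63064730) = 11871141307788/31532365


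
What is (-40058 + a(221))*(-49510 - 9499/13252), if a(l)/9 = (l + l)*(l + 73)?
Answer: -370532992222003/6626 ≈ -5.5921e+10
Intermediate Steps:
a(l) = 18*l*(73 + l) (a(l) = 9*((l + l)*(l + 73)) = 9*((2*l)*(73 + l)) = 9*(2*l*(73 + l)) = 18*l*(73 + l))
(-40058 + a(221))*(-49510 - 9499/13252) = (-40058 + 18*221*(73 + 221))*(-49510 - 9499/13252) = (-40058 + 18*221*294)*(-49510 - 9499*1/13252) = (-40058 + 1169532)*(-49510 - 9499/13252) = 1129474*(-656116019/13252) = -370532992222003/6626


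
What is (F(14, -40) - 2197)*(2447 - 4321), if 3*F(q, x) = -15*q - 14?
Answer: 12771310/3 ≈ 4.2571e+6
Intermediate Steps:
F(q, x) = -14/3 - 5*q (F(q, x) = (-15*q - 14)/3 = (-14 - 15*q)/3 = -14/3 - 5*q)
(F(14, -40) - 2197)*(2447 - 4321) = ((-14/3 - 5*14) - 2197)*(2447 - 4321) = ((-14/3 - 70) - 2197)*(-1874) = (-224/3 - 2197)*(-1874) = -6815/3*(-1874) = 12771310/3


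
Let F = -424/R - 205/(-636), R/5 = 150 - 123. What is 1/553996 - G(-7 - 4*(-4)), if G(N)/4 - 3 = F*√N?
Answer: 28831616213/1321280460 ≈ 21.821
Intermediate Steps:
R = 135 (R = 5*(150 - 123) = 5*27 = 135)
F = -80663/28620 (F = -424/135 - 205/(-636) = -424*1/135 - 205*(-1/636) = -424/135 + 205/636 = -80663/28620 ≈ -2.8184)
G(N) = 12 - 80663*√N/7155 (G(N) = 12 + 4*(-80663*√N/28620) = 12 - 80663*√N/7155)
1/553996 - G(-7 - 4*(-4)) = 1/553996 - (12 - 80663*√(-7 - 4*(-4))/7155) = 1/553996 - (12 - 80663*√(-7 + 16)/7155) = 1/553996 - (12 - 80663*√9/7155) = 1/553996 - (12 - 80663/7155*3) = 1/553996 - (12 - 80663/2385) = 1/553996 - 1*(-52043/2385) = 1/553996 + 52043/2385 = 28831616213/1321280460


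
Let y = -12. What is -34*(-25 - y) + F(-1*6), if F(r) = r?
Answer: 436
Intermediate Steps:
-34*(-25 - y) + F(-1*6) = -34*(-25 - 1*(-12)) - 1*6 = -34*(-25 + 12) - 6 = -34*(-13) - 6 = 442 - 6 = 436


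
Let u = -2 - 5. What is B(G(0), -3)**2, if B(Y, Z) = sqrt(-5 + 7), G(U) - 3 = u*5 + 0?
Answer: 2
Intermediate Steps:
u = -7
G(U) = -32 (G(U) = 3 + (-7*5 + 0) = 3 + (-35 + 0) = 3 - 35 = -32)
B(Y, Z) = sqrt(2)
B(G(0), -3)**2 = (sqrt(2))**2 = 2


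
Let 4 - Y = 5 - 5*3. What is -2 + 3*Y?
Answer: 40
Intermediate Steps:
Y = 14 (Y = 4 - (5 - 5*3) = 4 - (5 - 15) = 4 - 1*(-10) = 4 + 10 = 14)
-2 + 3*Y = -2 + 3*14 = -2 + 42 = 40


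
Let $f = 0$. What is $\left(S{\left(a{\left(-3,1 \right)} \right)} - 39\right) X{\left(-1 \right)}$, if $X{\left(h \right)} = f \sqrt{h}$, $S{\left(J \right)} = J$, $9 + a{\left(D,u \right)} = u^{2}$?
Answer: $0$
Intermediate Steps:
$a{\left(D,u \right)} = -9 + u^{2}$
$X{\left(h \right)} = 0$ ($X{\left(h \right)} = 0 \sqrt{h} = 0$)
$\left(S{\left(a{\left(-3,1 \right)} \right)} - 39\right) X{\left(-1 \right)} = \left(\left(-9 + 1^{2}\right) - 39\right) 0 = \left(\left(-9 + 1\right) - 39\right) 0 = \left(-8 - 39\right) 0 = \left(-47\right) 0 = 0$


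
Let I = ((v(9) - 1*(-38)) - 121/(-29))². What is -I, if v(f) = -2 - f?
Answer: -817216/841 ≈ -971.72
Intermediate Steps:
I = 817216/841 (I = (((-2 - 1*9) - 1*(-38)) - 121/(-29))² = (((-2 - 9) + 38) - 121*(-1/29))² = ((-11 + 38) + 121/29)² = (27 + 121/29)² = (904/29)² = 817216/841 ≈ 971.72)
-I = -1*817216/841 = -817216/841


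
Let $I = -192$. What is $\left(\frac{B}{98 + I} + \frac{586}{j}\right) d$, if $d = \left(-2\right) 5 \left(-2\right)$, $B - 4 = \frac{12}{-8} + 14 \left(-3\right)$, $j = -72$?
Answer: $- \frac{65300}{423} \approx -154.37$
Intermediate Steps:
$B = - \frac{79}{2}$ ($B = 4 + \left(\frac{12}{-8} + 14 \left(-3\right)\right) = 4 + \left(12 \left(- \frac{1}{8}\right) - 42\right) = 4 - \frac{87}{2} = - \frac{79}{2} \approx -39.5$)
$d = 20$ ($d = \left(-10\right) \left(-2\right) = 20$)
$\left(\frac{B}{98 + I} + \frac{586}{j}\right) d = \left(- \frac{79}{2 \left(98 - 192\right)} + \frac{586}{-72}\right) 20 = \left(- \frac{79}{2 \left(-94\right)} + 586 \left(- \frac{1}{72}\right)\right) 20 = \left(\left(- \frac{79}{2}\right) \left(- \frac{1}{94}\right) - \frac{293}{36}\right) 20 = \left(\frac{79}{188} - \frac{293}{36}\right) 20 = \left(- \frac{3265}{423}\right) 20 = - \frac{65300}{423}$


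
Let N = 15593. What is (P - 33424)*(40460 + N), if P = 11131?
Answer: -1249589529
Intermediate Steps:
(P - 33424)*(40460 + N) = (11131 - 33424)*(40460 + 15593) = -22293*56053 = -1249589529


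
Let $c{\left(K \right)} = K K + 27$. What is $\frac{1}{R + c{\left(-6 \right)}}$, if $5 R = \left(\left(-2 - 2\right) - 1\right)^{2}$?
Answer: $\frac{1}{68} \approx 0.014706$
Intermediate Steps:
$c{\left(K \right)} = 27 + K^{2}$ ($c{\left(K \right)} = K^{2} + 27 = 27 + K^{2}$)
$R = 5$ ($R = \frac{\left(\left(-2 - 2\right) - 1\right)^{2}}{5} = \frac{\left(-4 - 1\right)^{2}}{5} = \frac{\left(-5\right)^{2}}{5} = \frac{1}{5} \cdot 25 = 5$)
$\frac{1}{R + c{\left(-6 \right)}} = \frac{1}{5 + \left(27 + \left(-6\right)^{2}\right)} = \frac{1}{5 + \left(27 + 36\right)} = \frac{1}{5 + 63} = \frac{1}{68}$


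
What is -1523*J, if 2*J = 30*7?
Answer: -159915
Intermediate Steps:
J = 105 (J = (30*7)/2 = (1/2)*210 = 105)
-1523*J = -1523*105 = -159915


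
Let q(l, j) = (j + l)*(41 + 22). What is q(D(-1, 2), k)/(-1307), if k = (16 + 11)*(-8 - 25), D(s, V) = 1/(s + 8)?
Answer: 56124/1307 ≈ 42.941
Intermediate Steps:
D(s, V) = 1/(8 + s)
k = -891 (k = 27*(-33) = -891)
q(l, j) = 63*j + 63*l (q(l, j) = (j + l)*63 = 63*j + 63*l)
q(D(-1, 2), k)/(-1307) = (63*(-891) + 63/(8 - 1))/(-1307) = (-56133 + 63/7)*(-1/1307) = (-56133 + 63*(⅐))*(-1/1307) = (-56133 + 9)*(-1/1307) = -56124*(-1/1307) = 56124/1307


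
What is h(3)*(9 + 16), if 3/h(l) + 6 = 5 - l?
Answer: -75/4 ≈ -18.750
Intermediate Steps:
h(l) = 3/(-1 - l) (h(l) = 3/(-6 + (5 - l)) = 3/(-1 - l))
h(3)*(9 + 16) = (-3/(1 + 3))*(9 + 16) = -3/4*25 = -75/4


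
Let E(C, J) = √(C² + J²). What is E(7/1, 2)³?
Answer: 53*√53 ≈ 385.85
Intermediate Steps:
E(7/1, 2)³ = (√((7/1)² + 2²))³ = (√((7*1)² + 4))³ = (√(7² + 4))³ = (√(49 + 4))³ = (√53)³ = 53*√53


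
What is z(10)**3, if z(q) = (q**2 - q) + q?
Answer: 1000000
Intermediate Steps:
z(q) = q**2
z(10)**3 = (10**2)**3 = 100**3 = 1000000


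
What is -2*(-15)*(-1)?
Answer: -30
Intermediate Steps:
-2*(-15)*(-1) = 30*(-1) = -30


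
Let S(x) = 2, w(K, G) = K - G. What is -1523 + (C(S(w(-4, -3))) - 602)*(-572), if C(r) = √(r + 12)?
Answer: 342821 - 572*√14 ≈ 3.4068e+5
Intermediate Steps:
C(r) = √(12 + r)
-1523 + (C(S(w(-4, -3))) - 602)*(-572) = -1523 + (√(12 + 2) - 602)*(-572) = -1523 + (√14 - 602)*(-572) = -1523 + (-602 + √14)*(-572) = -1523 + (344344 - 572*√14) = 342821 - 572*√14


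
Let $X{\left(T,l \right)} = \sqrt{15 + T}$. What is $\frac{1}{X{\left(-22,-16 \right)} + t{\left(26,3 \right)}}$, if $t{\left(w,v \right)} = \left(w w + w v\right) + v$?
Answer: $\frac{757}{573056} - \frac{i \sqrt{7}}{573056} \approx 0.001321 - 4.6169 \cdot 10^{-6} i$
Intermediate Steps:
$t{\left(w,v \right)} = v + w^{2} + v w$ ($t{\left(w,v \right)} = \left(w^{2} + v w\right) + v = v + w^{2} + v w$)
$\frac{1}{X{\left(-22,-16 \right)} + t{\left(26,3 \right)}} = \frac{1}{\sqrt{15 - 22} + \left(3 + 26^{2} + 3 \cdot 26\right)} = \frac{1}{\sqrt{-7} + \left(3 + 676 + 78\right)} = \frac{1}{i \sqrt{7} + 757} = \frac{1}{757 + i \sqrt{7}}$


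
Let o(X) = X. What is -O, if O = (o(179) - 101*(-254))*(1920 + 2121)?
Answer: -104391153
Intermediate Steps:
O = 104391153 (O = (179 - 101*(-254))*(1920 + 2121) = (179 + 25654)*4041 = 25833*4041 = 104391153)
-O = -1*104391153 = -104391153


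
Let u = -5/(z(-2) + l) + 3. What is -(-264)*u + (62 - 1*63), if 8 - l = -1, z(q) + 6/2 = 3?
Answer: 1933/3 ≈ 644.33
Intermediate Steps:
z(q) = 0 (z(q) = -3 + 3 = 0)
l = 9 (l = 8 - 1*(-1) = 8 + 1 = 9)
u = 22/9 (u = -5/(0 + 9) + 3 = -5/9 + 3 = 22/9 ≈ 2.4444)
-(-264)*u + (62 - 1*63) = -(-264)*22/9 + (62 - 1*63) = -22*(-88/3) + (62 - 63) = 1936/3 - 1 = 1933/3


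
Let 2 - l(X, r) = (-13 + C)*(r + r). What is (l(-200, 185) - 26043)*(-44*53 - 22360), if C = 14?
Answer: 652140412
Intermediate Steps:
l(X, r) = 2 - 2*r (l(X, r) = 2 - (-13 + 14)*(r + r) = 2 - 2*r)
(l(-200, 185) - 26043)*(-44*53 - 22360) = ((2 - 2*185) - 26043)*(-44*53 - 22360) = ((2 - 370) - 26043)*(-2332 - 22360) = (-368 - 26043)*(-24692) = -26411*(-24692) = 652140412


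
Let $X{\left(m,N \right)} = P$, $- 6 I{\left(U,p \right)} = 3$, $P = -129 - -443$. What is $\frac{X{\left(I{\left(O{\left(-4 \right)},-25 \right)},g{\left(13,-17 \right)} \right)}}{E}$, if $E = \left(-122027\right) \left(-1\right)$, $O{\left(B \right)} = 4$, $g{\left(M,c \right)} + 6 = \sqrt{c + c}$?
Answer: $\frac{314}{122027} \approx 0.0025732$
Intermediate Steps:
$g{\left(M,c \right)} = -6 + \sqrt{2} \sqrt{c}$ ($g{\left(M,c \right)} = -6 + \sqrt{c + c} = -6 + \sqrt{2 c} = -6 + \sqrt{2} \sqrt{c}$)
$P = 314$ ($P = -129 + 443 = 314$)
$I{\left(U,p \right)} = - \frac{1}{2}$ ($I{\left(U,p \right)} = \left(- \frac{1}{6}\right) 3 = - \frac{1}{2}$)
$X{\left(m,N \right)} = 314$
$E = 122027$
$\frac{X{\left(I{\left(O{\left(-4 \right)},-25 \right)},g{\left(13,-17 \right)} \right)}}{E} = \frac{314}{122027}$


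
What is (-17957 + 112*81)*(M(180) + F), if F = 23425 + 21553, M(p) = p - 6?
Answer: -401175520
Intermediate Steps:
M(p) = -6 + p
F = 44978
(-17957 + 112*81)*(M(180) + F) = (-17957 + 112*81)*((-6 + 180) + 44978) = (-17957 + 9072)*(174 + 44978) = -8885*45152 = -401175520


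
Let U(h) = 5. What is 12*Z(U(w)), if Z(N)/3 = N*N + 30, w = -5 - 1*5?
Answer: 1980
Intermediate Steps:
w = -10 (w = -5 - 5 = -10)
Z(N) = 90 + 3*N² (Z(N) = 3*(N*N + 30) = 3*(N² + 30) = 3*(30 + N²) = 90 + 3*N²)
12*Z(U(w)) = 12*(90 + 3*5²) = 12*(90 + 3*25) = 12*(90 + 75) = 12*165 = 1980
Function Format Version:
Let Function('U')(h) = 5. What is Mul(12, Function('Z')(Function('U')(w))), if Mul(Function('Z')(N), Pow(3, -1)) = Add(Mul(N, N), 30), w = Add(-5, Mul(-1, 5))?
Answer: 1980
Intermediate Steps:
w = -10 (w = Add(-5, -5) = -10)
Function('Z')(N) = Add(90, Mul(3, Pow(N, 2))) (Function('Z')(N) = Mul(3, Add(Mul(N, N), 30)) = Mul(3, Add(Pow(N, 2), 30)) = Mul(3, Add(30, Pow(N, 2))) = Add(90, Mul(3, Pow(N, 2))))
Mul(12, Function('Z')(Function('U')(w))) = Mul(12, Add(90, Mul(3, Pow(5, 2)))) = Mul(12, Add(90, Mul(3, 25))) = Mul(12, Add(90, 75)) = Mul(12, 165) = 1980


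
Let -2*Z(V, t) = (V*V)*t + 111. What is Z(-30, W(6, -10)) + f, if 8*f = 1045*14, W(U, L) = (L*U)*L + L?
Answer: -1054907/4 ≈ -2.6373e+5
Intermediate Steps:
W(U, L) = L + U*L² (W(U, L) = U*L² + L = L + U*L²)
Z(V, t) = -111/2 - t*V²/2 (Z(V, t) = -((V*V)*t + 111)/2 = -(V²*t + 111)/2 = -(t*V² + 111)/2 = -(111 + t*V²)/2 = -111/2 - t*V²/2)
f = 7315/4 (f = (1045*14)/8 = (⅛)*14630 = 7315/4 ≈ 1828.8)
Z(-30, W(6, -10)) + f = (-111/2 - ½*(-10*(1 - 10*6))*(-30)²) + 7315/4 = (-111/2 - ½*(-10*(1 - 60))*900) + 7315/4 = (-111/2 - ½*(-10*(-59))*900) + 7315/4 = (-111/2 - ½*590*900) + 7315/4 = (-111/2 - 265500) + 7315/4 = -531111/2 + 7315/4 = -1054907/4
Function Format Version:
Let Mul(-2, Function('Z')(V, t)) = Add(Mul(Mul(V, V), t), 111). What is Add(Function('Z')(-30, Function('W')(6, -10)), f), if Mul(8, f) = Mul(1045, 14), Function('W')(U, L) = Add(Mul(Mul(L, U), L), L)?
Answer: Rational(-1054907, 4) ≈ -2.6373e+5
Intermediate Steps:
Function('W')(U, L) = Add(L, Mul(U, Pow(L, 2))) (Function('W')(U, L) = Add(Mul(U, Pow(L, 2)), L) = Add(L, Mul(U, Pow(L, 2))))
Function('Z')(V, t) = Add(Rational(-111, 2), Mul(Rational(-1, 2), t, Pow(V, 2))) (Function('Z')(V, t) = Mul(Rational(-1, 2), Add(Mul(Mul(V, V), t), 111)) = Mul(Rational(-1, 2), Add(Mul(Pow(V, 2), t), 111)) = Mul(Rational(-1, 2), Add(Mul(t, Pow(V, 2)), 111)) = Mul(Rational(-1, 2), Add(111, Mul(t, Pow(V, 2)))) = Add(Rational(-111, 2), Mul(Rational(-1, 2), t, Pow(V, 2))))
f = Rational(7315, 4) (f = Mul(Rational(1, 8), Mul(1045, 14)) = Mul(Rational(1, 8), 14630) = Rational(7315, 4) ≈ 1828.8)
Add(Function('Z')(-30, Function('W')(6, -10)), f) = Add(Add(Rational(-111, 2), Mul(Rational(-1, 2), Mul(-10, Add(1, Mul(-10, 6))), Pow(-30, 2))), Rational(7315, 4)) = Add(Add(Rational(-111, 2), Mul(Rational(-1, 2), Mul(-10, Add(1, -60)), 900)), Rational(7315, 4)) = Add(Add(Rational(-111, 2), Mul(Rational(-1, 2), Mul(-10, -59), 900)), Rational(7315, 4)) = Add(Add(Rational(-111, 2), Mul(Rational(-1, 2), 590, 900)), Rational(7315, 4)) = Add(Add(Rational(-111, 2), -265500), Rational(7315, 4)) = Add(Rational(-531111, 2), Rational(7315, 4)) = Rational(-1054907, 4)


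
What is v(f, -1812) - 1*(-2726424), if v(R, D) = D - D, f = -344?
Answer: 2726424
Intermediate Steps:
v(R, D) = 0
v(f, -1812) - 1*(-2726424) = 0 - 1*(-2726424) = 0 + 2726424 = 2726424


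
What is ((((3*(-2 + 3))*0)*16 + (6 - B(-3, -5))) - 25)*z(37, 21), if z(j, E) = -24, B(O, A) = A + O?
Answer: 264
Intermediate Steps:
((((3*(-2 + 3))*0)*16 + (6 - B(-3, -5))) - 25)*z(37, 21) = ((((3*(-2 + 3))*0)*16 + (6 - (-5 - 3))) - 25)*(-24) = ((((3*1)*0)*16 + (6 - 1*(-8))) - 25)*(-24) = (((3*0)*16 + (6 + 8)) - 25)*(-24) = ((0*16 + 14) - 25)*(-24) = ((0 + 14) - 25)*(-24) = (14 - 25)*(-24) = -11*(-24) = 264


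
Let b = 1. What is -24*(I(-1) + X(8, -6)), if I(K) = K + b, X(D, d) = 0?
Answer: 0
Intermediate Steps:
I(K) = 1 + K (I(K) = K + 1 = 1 + K)
-24*(I(-1) + X(8, -6)) = -24*((1 - 1) + 0) = -24*(0 + 0) = -24*0 = 0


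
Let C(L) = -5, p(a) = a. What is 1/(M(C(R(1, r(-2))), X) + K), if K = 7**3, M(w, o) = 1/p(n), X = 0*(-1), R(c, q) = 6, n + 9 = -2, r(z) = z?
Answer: 11/3772 ≈ 0.0029162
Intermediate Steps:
n = -11 (n = -9 - 2 = -11)
X = 0
M(w, o) = -1/11 (M(w, o) = 1/(-11) = -1/11)
K = 343
1/(M(C(R(1, r(-2))), X) + K) = 1/(-1/11 + 343) = 1/(3772/11) = 11/3772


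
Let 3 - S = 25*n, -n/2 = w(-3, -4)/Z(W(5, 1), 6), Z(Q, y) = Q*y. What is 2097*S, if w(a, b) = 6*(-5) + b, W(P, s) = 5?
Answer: -112539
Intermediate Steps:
w(a, b) = -30 + b
n = 34/15 (n = -2*(-30 - 4)/(5*6) = -(-68)/30 = -2*(-17/15) = 34/15 ≈ 2.2667)
S = -161/3 (S = 3 - 25*34/15 = 3 - 1*170/3 = 3 - 170/3 = -161/3 ≈ -53.667)
2097*S = 2097*(-161/3) = -112539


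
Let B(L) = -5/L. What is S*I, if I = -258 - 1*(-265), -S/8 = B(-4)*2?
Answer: -140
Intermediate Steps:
S = -20 (S = -8*(-5/(-4))*2 = -8*(-5*(-1/4))*2 = -10*2 = -8*5/2 = -20)
I = 7 (I = -258 + 265 = 7)
S*I = -20*7 = -140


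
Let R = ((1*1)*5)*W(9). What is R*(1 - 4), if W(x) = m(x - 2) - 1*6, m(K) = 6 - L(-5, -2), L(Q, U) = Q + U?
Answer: -105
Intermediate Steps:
m(K) = 13 (m(K) = 6 - (-5 - 2) = 6 - 1*(-7) = 6 + 7 = 13)
W(x) = 7 (W(x) = 13 - 1*6 = 13 - 6 = 7)
R = 35 (R = ((1*1)*5)*7 = (1*5)*7 = 5*7 = 35)
R*(1 - 4) = 35*(1 - 4) = 35*(-3) = -105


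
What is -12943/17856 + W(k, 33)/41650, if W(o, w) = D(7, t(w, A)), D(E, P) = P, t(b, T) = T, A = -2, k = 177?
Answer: -269555831/371851200 ≈ -0.72490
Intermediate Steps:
W(o, w) = -2
-12943/17856 + W(k, 33)/41650 = -12943/17856 - 2/41650 = -12943*1/17856 - 2*1/41650 = -12943/17856 - 1/20825 = -269555831/371851200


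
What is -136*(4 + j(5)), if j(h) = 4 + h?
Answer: -1768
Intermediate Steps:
-136*(4 + j(5)) = -136*(4 + (4 + 5)) = -136*(4 + 9) = -136*13 = -1768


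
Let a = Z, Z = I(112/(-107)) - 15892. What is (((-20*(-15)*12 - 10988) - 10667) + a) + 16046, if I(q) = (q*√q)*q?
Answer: -17901 + 50176*I*√749/1225043 ≈ -17901.0 + 1.1209*I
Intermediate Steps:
I(q) = q^(5/2) (I(q) = q^(3/2)*q = q^(5/2))
Z = -15892 + 50176*I*√749/1225043 (Z = (112/(-107))^(5/2) - 15892 = (112*(-1/107))^(5/2) - 15892 = (-112/107)^(5/2) - 15892 = 50176*I*√749/1225043 - 15892 = -15892 + 50176*I*√749/1225043 ≈ -15892.0 + 1.1209*I)
a = -15892 + 50176*I*√749/1225043 ≈ -15892.0 + 1.1209*I
(((-20*(-15)*12 - 10988) - 10667) + a) + 16046 = (((-20*(-15)*12 - 10988) - 10667) + (-15892 + 50176*I*√749/1225043)) + 16046 = (((300*12 - 10988) - 10667) + (-15892 + 50176*I*√749/1225043)) + 16046 = (((3600 - 10988) - 10667) + (-15892 + 50176*I*√749/1225043)) + 16046 = ((-7388 - 10667) + (-15892 + 50176*I*√749/1225043)) + 16046 = (-18055 + (-15892 + 50176*I*√749/1225043)) + 16046 = (-33947 + 50176*I*√749/1225043) + 16046 = -17901 + 50176*I*√749/1225043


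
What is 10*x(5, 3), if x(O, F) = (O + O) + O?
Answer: 150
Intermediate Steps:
x(O, F) = 3*O (x(O, F) = 2*O + O = 3*O)
10*x(5, 3) = 10*(3*5) = 10*15 = 150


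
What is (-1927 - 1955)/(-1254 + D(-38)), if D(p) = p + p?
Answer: 1941/665 ≈ 2.9188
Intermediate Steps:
D(p) = 2*p
(-1927 - 1955)/(-1254 + D(-38)) = (-1927 - 1955)/(-1254 + 2*(-38)) = -3882/(-1254 - 76) = -3882/(-1330) = -3882*(-1/1330) = 1941/665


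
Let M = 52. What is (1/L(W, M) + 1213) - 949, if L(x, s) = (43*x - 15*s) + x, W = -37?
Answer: 635711/2408 ≈ 264.00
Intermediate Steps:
L(x, s) = -15*s + 44*x (L(x, s) = (-15*s + 43*x) + x = -15*s + 44*x)
(1/L(W, M) + 1213) - 949 = (1/(-15*52 + 44*(-37)) + 1213) - 949 = (1/(-780 - 1628) + 1213) - 949 = (1/(-2408) + 1213) - 949 = (-1/2408 + 1213) - 949 = 2920903/2408 - 949 = 635711/2408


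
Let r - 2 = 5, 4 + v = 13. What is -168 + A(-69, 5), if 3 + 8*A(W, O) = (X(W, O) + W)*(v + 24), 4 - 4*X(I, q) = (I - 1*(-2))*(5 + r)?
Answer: 1521/4 ≈ 380.25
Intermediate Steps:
v = 9 (v = -4 + 13 = 9)
r = 7 (r = 2 + 5 = 7)
X(I, q) = -5 - 3*I (X(I, q) = 1 - (I - 1*(-2))*(5 + 7)/4 = 1 - (I + 2)*12/4 = 1 - (2 + I)*12/4 = 1 - (24 + 12*I)/4 = 1 + (-6 - 3*I) = -5 - 3*I)
A(W, O) = -21 - 33*W/4 (A(W, O) = -3/8 + (((-5 - 3*W) + W)*(9 + 24))/8 = -3/8 + ((-5 - 2*W)*33)/8 = -3/8 + (-165 - 66*W)/8 = -3/8 + (-165/8 - 33*W/4) = -21 - 33*W/4)
-168 + A(-69, 5) = -168 + (-21 - 33/4*(-69)) = -168 + (-21 + 2277/4) = -168 + 2193/4 = 1521/4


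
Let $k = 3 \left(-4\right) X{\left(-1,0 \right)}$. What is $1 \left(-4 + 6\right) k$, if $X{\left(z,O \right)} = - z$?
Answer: $-24$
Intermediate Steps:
$k = -12$ ($k = 3 \left(-4\right) \left(\left(-1\right) \left(-1\right)\right) = \left(-12\right) 1 = -12$)
$1 \left(-4 + 6\right) k = 1 \left(-4 + 6\right) \left(-12\right) = 1 \cdot 2 \left(-12\right) = 2 \left(-12\right) = -24$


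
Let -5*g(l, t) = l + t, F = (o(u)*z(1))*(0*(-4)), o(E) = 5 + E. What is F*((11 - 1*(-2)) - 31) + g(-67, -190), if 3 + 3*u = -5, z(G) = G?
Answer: 257/5 ≈ 51.400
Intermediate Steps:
u = -8/3 (u = -1 + (⅓)*(-5) = -1 - 5/3 = -8/3 ≈ -2.6667)
F = 0 (F = ((5 - 8/3)*1)*(0*(-4)) = ((7/3)*1)*0 = (7/3)*0 = 0)
g(l, t) = -l/5 - t/5 (g(l, t) = -(l + t)/5 = -l/5 - t/5)
F*((11 - 1*(-2)) - 31) + g(-67, -190) = 0*((11 - 1*(-2)) - 31) + (-⅕*(-67) - ⅕*(-190)) = 0*((11 + 2) - 31) + (67/5 + 38) = 0*(13 - 31) + 257/5 = 0*(-18) + 257/5 = 0 + 257/5 = 257/5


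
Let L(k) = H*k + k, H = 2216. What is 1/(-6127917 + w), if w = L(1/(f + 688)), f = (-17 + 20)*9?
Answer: -715/4381458438 ≈ -1.6319e-7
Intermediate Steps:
f = 27 (f = 3*9 = 27)
L(k) = 2217*k (L(k) = 2216*k + k = 2217*k)
w = 2217/715 (w = 2217/(27 + 688) = 2217/715 ≈ 3.1007)
1/(-6127917 + w) = 1/(-6127917 + 2217/715) = 1/(-4381458438/715) = -715/4381458438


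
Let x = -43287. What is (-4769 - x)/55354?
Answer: 19259/27677 ≈ 0.69585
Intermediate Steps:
(-4769 - x)/55354 = (-4769 - 1*(-43287))/55354 = (-4769 + 43287)*(1/55354) = 38518*(1/55354) = 19259/27677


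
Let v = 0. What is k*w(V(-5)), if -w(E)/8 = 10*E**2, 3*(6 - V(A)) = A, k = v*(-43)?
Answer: 0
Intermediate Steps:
k = 0 (k = 0*(-43) = 0)
V(A) = 6 - A/3
w(E) = -80*E**2
k*w(V(-5)) = 0*(-80*(6 - 1/3*(-5))**2) = 0*(-80*(6 + 5/3)**2) = 0*(-80*(23/3)**2) = 0*(-80*529/9) = 0*(-42320/9) = 0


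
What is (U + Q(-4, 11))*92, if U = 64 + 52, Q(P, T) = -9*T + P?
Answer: 1196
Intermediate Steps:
Q(P, T) = P - 9*T
U = 116
(U + Q(-4, 11))*92 = (116 + (-4 - 9*11))*92 = (116 + (-4 - 99))*92 = (116 - 103)*92 = 13*92 = 1196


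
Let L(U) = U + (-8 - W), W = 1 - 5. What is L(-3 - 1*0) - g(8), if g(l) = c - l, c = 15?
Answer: -14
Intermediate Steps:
W = -4
g(l) = 15 - l
L(U) = -4 + U (L(U) = U + (-8 - 1*(-4)) = U + (-8 + 4) = U - 4 = -4 + U)
L(-3 - 1*0) - g(8) = (-4 + (-3 - 1*0)) - (15 - 1*8) = (-4 + (-3 + 0)) - (15 - 8) = (-4 - 3) - 1*7 = -7 - 7 = -14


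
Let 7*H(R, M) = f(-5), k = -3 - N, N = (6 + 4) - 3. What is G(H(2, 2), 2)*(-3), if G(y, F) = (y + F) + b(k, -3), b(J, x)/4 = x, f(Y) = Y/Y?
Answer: 207/7 ≈ 29.571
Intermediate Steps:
N = 7 (N = 10 - 3 = 7)
f(Y) = 1
k = -10 (k = -3 - 1*7 = -3 - 7 = -10)
b(J, x) = 4*x
H(R, M) = 1/7 (H(R, M) = (1/7)*1 = 1/7)
G(y, F) = -12 + F + y (G(y, F) = (y + F) + 4*(-3) = (F + y) - 12 = -12 + F + y)
G(H(2, 2), 2)*(-3) = (-12 + 2 + 1/7)*(-3) = -69/7*(-3) = 207/7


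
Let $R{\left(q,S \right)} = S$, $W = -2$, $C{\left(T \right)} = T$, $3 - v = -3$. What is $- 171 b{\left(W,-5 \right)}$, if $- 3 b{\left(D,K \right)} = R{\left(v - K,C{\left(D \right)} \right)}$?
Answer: $-114$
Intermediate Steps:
$v = 6$ ($v = 3 - -3 = 3 + 3 = 6$)
$b{\left(D,K \right)} = - \frac{D}{3}$
$- 171 b{\left(W,-5 \right)} = - 171 \left(\left(- \frac{1}{3}\right) \left(-2\right)\right) = \left(-171\right) \frac{2}{3} = -114$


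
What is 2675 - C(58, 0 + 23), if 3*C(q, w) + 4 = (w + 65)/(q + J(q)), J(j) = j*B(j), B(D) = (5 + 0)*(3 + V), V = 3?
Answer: 2406009/899 ≈ 2676.3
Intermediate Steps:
B(D) = 30 (B(D) = (5 + 0)*(3 + 3) = 5*6 = 30)
J(j) = 30*j (J(j) = j*30 = 30*j)
C(q, w) = -4/3 + (65 + w)/(93*q) (C(q, w) = -4/3 + ((w + 65)/(q + 30*q))/3 = -4/3 + ((65 + w)/((31*q)))/3 = -4/3 + ((65 + w)*(1/(31*q)))/3 = -4/3 + ((65 + w)/(31*q))/3 = -4/3 + (65 + w)/(93*q))
2675 - C(58, 0 + 23) = 2675 - (65 + (0 + 23) - 124*58)/(93*58) = 2675 - (65 + 23 - 7192)/(93*58) = 2675 - (-7104)/(93*58) = 2675 - 1*(-1184/899) = 2675 + 1184/899 = 2406009/899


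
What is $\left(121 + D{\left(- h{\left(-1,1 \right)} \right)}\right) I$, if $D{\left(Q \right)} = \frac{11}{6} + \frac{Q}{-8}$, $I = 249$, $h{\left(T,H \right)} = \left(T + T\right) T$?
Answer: $\frac{122591}{4} \approx 30648.0$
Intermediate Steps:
$h{\left(T,H \right)} = 2 T^{2}$ ($h{\left(T,H \right)} = 2 T T = 2 T^{2}$)
$D{\left(Q \right)} = \frac{11}{6} - \frac{Q}{8}$ ($D{\left(Q \right)} = 11 \cdot \frac{1}{6} + Q \left(- \frac{1}{8}\right) = \frac{11}{6} - \frac{Q}{8}$)
$\left(121 + D{\left(- h{\left(-1,1 \right)} \right)}\right) I = \left(121 + \left(\frac{11}{6} - \frac{\left(-1\right) 2 \left(-1\right)^{2}}{8}\right)\right) 249 = \left(121 + \left(\frac{11}{6} - \frac{\left(-1\right) 2 \cdot 1}{8}\right)\right) 249 = \left(121 + \left(\frac{11}{6} - \frac{\left(-1\right) 2}{8}\right)\right) 249 = \left(121 + \left(\frac{11}{6} - - \frac{1}{4}\right)\right) 249 = \left(121 + \left(\frac{11}{6} + \frac{1}{4}\right)\right) 249 = \left(121 + \frac{25}{12}\right) 249 = \frac{1477}{12} \cdot 249 = \frac{122591}{4}$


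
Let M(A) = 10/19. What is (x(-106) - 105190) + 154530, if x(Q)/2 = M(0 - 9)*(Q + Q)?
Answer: 933220/19 ≈ 49117.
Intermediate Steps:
M(A) = 10/19 (M(A) = 10*(1/19) = 10/19)
x(Q) = 40*Q/19 (x(Q) = 2*(10*(Q + Q)/19) = 2*(10*(2*Q)/19) = 2*(20*Q/19) = 40*Q/19)
(x(-106) - 105190) + 154530 = ((40/19)*(-106) - 105190) + 154530 = (-4240/19 - 105190) + 154530 = -2002850/19 + 154530 = 933220/19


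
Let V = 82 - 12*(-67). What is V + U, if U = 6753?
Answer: 7639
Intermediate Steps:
V = 886 (V = 82 + 804 = 886)
V + U = 886 + 6753 = 7639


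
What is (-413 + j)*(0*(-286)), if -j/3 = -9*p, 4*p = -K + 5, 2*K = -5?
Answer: 0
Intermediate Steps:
K = -5/2 (K = (½)*(-5) = -5/2 ≈ -2.5000)
p = 15/8 (p = (-1*(-5/2) + 5)/4 = (5/2 + 5)/4 = (¼)*(15/2) = 15/8 ≈ 1.8750)
j = 405/8 (j = -(-27)*15/8 = -3*(-135/8) = 405/8 ≈ 50.625)
(-413 + j)*(0*(-286)) = (-413 + 405/8)*(0*(-286)) = -2899/8*0 = 0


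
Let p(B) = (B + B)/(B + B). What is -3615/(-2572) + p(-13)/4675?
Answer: 16902697/12024100 ≈ 1.4057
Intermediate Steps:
p(B) = 1 (p(B) = (2*B)/((2*B)) = (2*B)*(1/(2*B)) = 1)
-3615/(-2572) + p(-13)/4675 = -3615/(-2572) + 1/4675 = -3615*(-1/2572) + 1*(1/4675) = 3615/2572 + 1/4675 = 16902697/12024100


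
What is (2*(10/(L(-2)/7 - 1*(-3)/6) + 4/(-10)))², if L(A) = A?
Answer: 1926544/225 ≈ 8562.4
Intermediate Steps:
(2*(10/(L(-2)/7 - 1*(-3)/6) + 4/(-10)))² = (2*(10/(-2/7 - 1*(-3)/6) + 4/(-10)))² = (2*(10/(-2*⅐ + 3*(⅙)) + 4*(-⅒)))² = (2*(10/(-2/7 + ½) - ⅖))² = (2*(10/(3/14) - ⅖))² = (2*(10*(14/3) - ⅖))² = (2*(140/3 - ⅖))² = (2*(694/15))² = (1388/15)² = 1926544/225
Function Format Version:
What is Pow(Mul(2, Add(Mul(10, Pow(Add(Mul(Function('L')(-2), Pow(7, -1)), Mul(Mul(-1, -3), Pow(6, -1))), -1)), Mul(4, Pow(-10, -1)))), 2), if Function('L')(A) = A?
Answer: Rational(1926544, 225) ≈ 8562.4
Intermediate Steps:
Pow(Mul(2, Add(Mul(10, Pow(Add(Mul(Function('L')(-2), Pow(7, -1)), Mul(Mul(-1, -3), Pow(6, -1))), -1)), Mul(4, Pow(-10, -1)))), 2) = Pow(Mul(2, Add(Mul(10, Pow(Add(Mul(-2, Pow(7, -1)), Mul(Mul(-1, -3), Pow(6, -1))), -1)), Mul(4, Pow(-10, -1)))), 2) = Pow(Mul(2, Add(Mul(10, Pow(Add(Mul(-2, Rational(1, 7)), Mul(3, Rational(1, 6))), -1)), Mul(4, Rational(-1, 10)))), 2) = Pow(Mul(2, Add(Mul(10, Pow(Add(Rational(-2, 7), Rational(1, 2)), -1)), Rational(-2, 5))), 2) = Pow(Mul(2, Add(Mul(10, Pow(Rational(3, 14), -1)), Rational(-2, 5))), 2) = Pow(Mul(2, Add(Mul(10, Rational(14, 3)), Rational(-2, 5))), 2) = Pow(Mul(2, Add(Rational(140, 3), Rational(-2, 5))), 2) = Pow(Mul(2, Rational(694, 15)), 2) = Pow(Rational(1388, 15), 2) = Rational(1926544, 225)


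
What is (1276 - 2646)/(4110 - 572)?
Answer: -685/1769 ≈ -0.38722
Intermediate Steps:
(1276 - 2646)/(4110 - 572) = -1370/3538 = -1370*1/3538 = -685/1769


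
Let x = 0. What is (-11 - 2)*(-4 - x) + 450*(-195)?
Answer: -87698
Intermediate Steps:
(-11 - 2)*(-4 - x) + 450*(-195) = (-11 - 2)*(-4 - 1*0) + 450*(-195) = -13*(-4 + 0) - 87750 = -13*(-4) - 87750 = 52 - 87750 = -87698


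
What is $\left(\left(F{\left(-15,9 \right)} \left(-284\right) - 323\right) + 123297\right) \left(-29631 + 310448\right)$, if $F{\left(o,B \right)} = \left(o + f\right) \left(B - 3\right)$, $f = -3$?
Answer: $43146408782$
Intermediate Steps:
$F{\left(o,B \right)} = \left(-3 + B\right) \left(-3 + o\right)$ ($F{\left(o,B \right)} = \left(o - 3\right) \left(B - 3\right) = \left(-3 + o\right) \left(-3 + B\right) = \left(-3 + B\right) \left(-3 + o\right)$)
$\left(\left(F{\left(-15,9 \right)} \left(-284\right) - 323\right) + 123297\right) \left(-29631 + 310448\right) = \left(\left(\left(9 - 27 - -45 + 9 \left(-15\right)\right) \left(-284\right) - 323\right) + 123297\right) \left(-29631 + 310448\right) = \left(\left(\left(9 - 27 + 45 - 135\right) \left(-284\right) - 323\right) + 123297\right) 280817 = \left(\left(\left(-108\right) \left(-284\right) - 323\right) + 123297\right) 280817 = \left(\left(30672 - 323\right) + 123297\right) 280817 = \left(30349 + 123297\right) 280817 = 153646 \cdot 280817 = 43146408782$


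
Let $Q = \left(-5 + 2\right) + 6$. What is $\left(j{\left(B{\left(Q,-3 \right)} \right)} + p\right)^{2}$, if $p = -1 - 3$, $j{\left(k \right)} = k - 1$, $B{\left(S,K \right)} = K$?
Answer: $64$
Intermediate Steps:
$Q = 3$ ($Q = -3 + 6 = 3$)
$j{\left(k \right)} = -1 + k$
$p = -4$
$\left(j{\left(B{\left(Q,-3 \right)} \right)} + p\right)^{2} = \left(\left(-1 - 3\right) - 4\right)^{2} = \left(-4 - 4\right)^{2} = \left(-8\right)^{2} = 64$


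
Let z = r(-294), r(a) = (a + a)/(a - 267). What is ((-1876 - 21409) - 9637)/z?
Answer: -3078207/98 ≈ -31410.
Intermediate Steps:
r(a) = 2*a/(-267 + a) (r(a) = (2*a)/(-267 + a) = 2*a/(-267 + a))
z = 196/187 (z = 2*(-294)/(-267 - 294) = 2*(-294)/(-561) = 2*(-294)*(-1/561) = 196/187 ≈ 1.0481)
((-1876 - 21409) - 9637)/z = ((-1876 - 21409) - 9637)/(196/187) = (-23285 - 9637)*(187/196) = -32922*187/196 = -3078207/98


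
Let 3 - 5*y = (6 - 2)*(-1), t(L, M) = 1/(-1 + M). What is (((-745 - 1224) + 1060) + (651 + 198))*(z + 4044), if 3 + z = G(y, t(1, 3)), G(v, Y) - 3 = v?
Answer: -242724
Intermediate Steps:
y = 7/5 (y = ⅗ - (6 - 2)*(-1)/5 = ⅗ - 4*(-1)/5 = ⅗ - ⅕*(-4) = ⅗ + ⅘ = 7/5 ≈ 1.4000)
G(v, Y) = 3 + v
z = 7/5 (z = -3 + (3 + 7/5) = -3 + 22/5 = 7/5 ≈ 1.4000)
(((-745 - 1224) + 1060) + (651 + 198))*(z + 4044) = (((-745 - 1224) + 1060) + (651 + 198))*(7/5 + 4044) = ((-1969 + 1060) + 849)*(20227/5) = (-909 + 849)*(20227/5) = -60*20227/5 = -242724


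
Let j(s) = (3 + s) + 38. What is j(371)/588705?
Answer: 412/588705 ≈ 0.00069984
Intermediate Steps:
j(s) = 41 + s
j(371)/588705 = (41 + 371)/588705 = 412*(1/588705) = 412/588705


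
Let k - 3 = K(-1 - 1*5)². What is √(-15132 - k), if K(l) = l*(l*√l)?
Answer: I*√7359 ≈ 85.785*I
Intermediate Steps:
K(l) = l^(5/2) (K(l) = l*l^(3/2) = l^(5/2))
k = -7773 (k = 3 + ((-1 - 1*5)^(5/2))² = 3 + ((-1 - 5)^(5/2))² = 3 + ((-6)^(5/2))² = 3 + (36*I*√6)² = 3 - 7776 = -7773)
√(-15132 - k) = √(-15132 - 1*(-7773)) = √(-15132 + 7773) = √(-7359) = I*√7359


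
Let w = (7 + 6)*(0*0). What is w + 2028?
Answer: 2028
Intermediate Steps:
w = 0 (w = 13*0 = 0)
w + 2028 = 0 + 2028 = 2028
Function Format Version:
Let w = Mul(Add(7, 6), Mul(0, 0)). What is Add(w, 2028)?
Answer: 2028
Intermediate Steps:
w = 0 (w = Mul(13, 0) = 0)
Add(w, 2028) = Add(0, 2028) = 2028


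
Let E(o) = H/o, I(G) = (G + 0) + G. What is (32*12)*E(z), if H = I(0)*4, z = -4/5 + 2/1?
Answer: 0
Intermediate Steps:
I(G) = 2*G (I(G) = G + G = 2*G)
z = 6/5 (z = -4*⅕ + 2*1 = -⅘ + 2 = 6/5 ≈ 1.2000)
H = 0 (H = (2*0)*4 = 0*4 = 0)
E(o) = 0 (E(o) = 0/o = 0)
(32*12)*E(z) = (32*12)*0 = 384*0 = 0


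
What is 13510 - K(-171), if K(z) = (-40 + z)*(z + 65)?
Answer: -8856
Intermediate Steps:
K(z) = (-40 + z)*(65 + z)
13510 - K(-171) = 13510 - (-2600 + (-171)² + 25*(-171)) = 13510 - (-2600 + 29241 - 4275) = 13510 - 1*22366 = 13510 - 22366 = -8856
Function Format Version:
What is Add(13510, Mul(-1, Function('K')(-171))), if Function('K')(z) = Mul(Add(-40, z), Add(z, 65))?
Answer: -8856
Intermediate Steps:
Function('K')(z) = Mul(Add(-40, z), Add(65, z))
Add(13510, Mul(-1, Function('K')(-171))) = Add(13510, Mul(-1, Add(-2600, Pow(-171, 2), Mul(25, -171)))) = Add(13510, Mul(-1, Add(-2600, 29241, -4275))) = Add(13510, Mul(-1, 22366)) = Add(13510, -22366) = -8856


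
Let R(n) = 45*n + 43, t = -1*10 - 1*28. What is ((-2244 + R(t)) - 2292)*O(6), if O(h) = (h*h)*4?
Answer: -893232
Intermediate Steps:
O(h) = 4*h² (O(h) = h²*4 = 4*h²)
t = -38 (t = -10 - 28 = -38)
R(n) = 43 + 45*n
((-2244 + R(t)) - 2292)*O(6) = ((-2244 + (43 + 45*(-38))) - 2292)*(4*6²) = ((-2244 + (43 - 1710)) - 2292)*(4*36) = ((-2244 - 1667) - 2292)*144 = (-3911 - 2292)*144 = -6203*144 = -893232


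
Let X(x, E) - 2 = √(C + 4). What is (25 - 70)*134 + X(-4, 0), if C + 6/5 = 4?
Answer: -6028 + √170/5 ≈ -6025.4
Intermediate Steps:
C = 14/5 (C = -6/5 + 4 = 14/5 ≈ 2.8000)
X(x, E) = 2 + √170/5 (X(x, E) = 2 + √(14/5 + 4) = 2 + √(34/5) = 2 + √170/5)
(25 - 70)*134 + X(-4, 0) = (25 - 70)*134 + (2 + √170/5) = -45*134 + (2 + √170/5) = -6030 + (2 + √170/5) = -6028 + √170/5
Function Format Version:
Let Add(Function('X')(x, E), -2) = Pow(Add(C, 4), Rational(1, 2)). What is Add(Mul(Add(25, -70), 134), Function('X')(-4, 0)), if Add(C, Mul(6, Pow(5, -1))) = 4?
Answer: Add(-6028, Mul(Rational(1, 5), Pow(170, Rational(1, 2)))) ≈ -6025.4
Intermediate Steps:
C = Rational(14, 5) (C = Add(Rational(-6, 5), 4) = Rational(14, 5) ≈ 2.8000)
Function('X')(x, E) = Add(2, Mul(Rational(1, 5), Pow(170, Rational(1, 2)))) (Function('X')(x, E) = Add(2, Pow(Add(Rational(14, 5), 4), Rational(1, 2))) = Add(2, Pow(Rational(34, 5), Rational(1, 2))) = Add(2, Mul(Rational(1, 5), Pow(170, Rational(1, 2)))))
Add(Mul(Add(25, -70), 134), Function('X')(-4, 0)) = Add(Mul(Add(25, -70), 134), Add(2, Mul(Rational(1, 5), Pow(170, Rational(1, 2))))) = Add(Mul(-45, 134), Add(2, Mul(Rational(1, 5), Pow(170, Rational(1, 2))))) = Add(-6030, Add(2, Mul(Rational(1, 5), Pow(170, Rational(1, 2))))) = Add(-6028, Mul(Rational(1, 5), Pow(170, Rational(1, 2))))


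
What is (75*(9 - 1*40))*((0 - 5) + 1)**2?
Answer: -37200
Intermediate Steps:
(75*(9 - 1*40))*((0 - 5) + 1)**2 = (75*(9 - 40))*(-5 + 1)**2 = (75*(-31))*(-4)**2 = -2325*16 = -37200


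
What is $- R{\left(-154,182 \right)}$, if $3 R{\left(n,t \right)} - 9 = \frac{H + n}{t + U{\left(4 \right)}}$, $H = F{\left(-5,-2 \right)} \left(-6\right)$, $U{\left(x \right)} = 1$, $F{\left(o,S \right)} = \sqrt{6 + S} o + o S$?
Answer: $- \frac{1493}{549} \approx -2.7195$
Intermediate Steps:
$F{\left(o,S \right)} = S o + o \sqrt{6 + S}$ ($F{\left(o,S \right)} = o \sqrt{6 + S} + S o = S o + o \sqrt{6 + S}$)
$H = 0$ ($H = - 5 \left(-2 + \sqrt{6 - 2}\right) \left(-6\right) = - 5 \left(-2 + \sqrt{4}\right) \left(-6\right) = - 5 \left(-2 + 2\right) \left(-6\right) = \left(-5\right) 0 \left(-6\right) = 0 \left(-6\right) = 0$)
$R{\left(n,t \right)} = 3 + \frac{n}{3 \left(1 + t\right)}$ ($R{\left(n,t \right)} = 3 + \frac{\left(0 + n\right) \frac{1}{t + 1}}{3} = 3 + \frac{n \frac{1}{1 + t}}{3} = 3 + \frac{n}{3 \left(1 + t\right)}$)
$- R{\left(-154,182 \right)} = - \frac{9 - 154 + 9 \cdot 182}{3 \left(1 + 182\right)} = - \frac{9 - 154 + 1638}{3 \cdot 183} = - \frac{1493}{3 \cdot 183} = \left(-1\right) \frac{1493}{549} = - \frac{1493}{549}$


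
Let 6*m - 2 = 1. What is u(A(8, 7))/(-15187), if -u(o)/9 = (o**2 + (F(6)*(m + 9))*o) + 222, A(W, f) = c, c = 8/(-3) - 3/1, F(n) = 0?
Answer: 2287/15187 ≈ 0.15059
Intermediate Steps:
m = 1/2 (m = 1/3 + (1/6)*1 = 1/3 + 1/6 = 1/2 ≈ 0.50000)
c = -17/3 (c = 8*(-1/3) - 3*1 = -8/3 - 3 = -17/3 ≈ -5.6667)
A(W, f) = -17/3
u(o) = -1998 - 9*o**2 (u(o) = -9*((o**2 + (0*(1/2 + 9))*o) + 222) = -9*((o**2 + (0*(19/2))*o) + 222) = -9*((o**2 + 0*o) + 222) = -9*((o**2 + 0) + 222) = -9*(o**2 + 222) = -9*(222 + o**2) = -1998 - 9*o**2)
u(A(8, 7))/(-15187) = (-1998 - 9*(-17/3)**2)/(-15187) = (-1998 - 9*289/9)*(-1/15187) = (-1998 - 289)*(-1/15187) = -2287*(-1/15187) = 2287/15187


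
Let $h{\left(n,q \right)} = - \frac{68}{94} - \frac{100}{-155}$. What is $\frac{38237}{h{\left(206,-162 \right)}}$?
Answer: $- \frac{55711309}{114} \approx -4.887 \cdot 10^{5}$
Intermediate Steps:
$h{\left(n,q \right)} = - \frac{114}{1457}$ ($h{\left(n,q \right)} = \left(-68\right) \frac{1}{94} - - \frac{20}{31} = - \frac{34}{47} + \frac{20}{31} = - \frac{114}{1457}$)
$\frac{38237}{h{\left(206,-162 \right)}} = \frac{38237}{- \frac{114}{1457}} = 38237 \left(- \frac{1457}{114}\right) = - \frac{55711309}{114}$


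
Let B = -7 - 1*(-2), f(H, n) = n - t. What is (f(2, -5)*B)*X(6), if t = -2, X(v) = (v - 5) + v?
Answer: 105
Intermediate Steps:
X(v) = -5 + 2*v (X(v) = (-5 + v) + v = -5 + 2*v)
f(H, n) = 2 + n (f(H, n) = n - 1*(-2) = n + 2 = 2 + n)
B = -5 (B = -7 + 2 = -5)
(f(2, -5)*B)*X(6) = ((2 - 5)*(-5))*(-5 + 2*6) = (-3*(-5))*(-5 + 12) = 15*7 = 105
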